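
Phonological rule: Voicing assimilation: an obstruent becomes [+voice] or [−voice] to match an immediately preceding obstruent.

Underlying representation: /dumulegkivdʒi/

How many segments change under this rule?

1

/k/ after /g/ (voiced) → [g]
1 segment changes.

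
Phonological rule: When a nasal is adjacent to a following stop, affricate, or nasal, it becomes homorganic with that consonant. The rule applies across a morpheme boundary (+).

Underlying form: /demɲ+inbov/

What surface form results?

/m/ before /ɲ/ (palatal) → [ɲ]
/n/ before /b/ (labial) → [m]

[deɲɲ+imbov]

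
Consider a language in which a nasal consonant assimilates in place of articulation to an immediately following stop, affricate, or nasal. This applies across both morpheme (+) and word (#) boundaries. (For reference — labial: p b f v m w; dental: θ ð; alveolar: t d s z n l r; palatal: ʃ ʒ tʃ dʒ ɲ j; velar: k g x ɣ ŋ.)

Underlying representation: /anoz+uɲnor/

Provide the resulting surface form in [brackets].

[anoz+unnor]

/ɲ/ before /n/ (alveolar) → [n]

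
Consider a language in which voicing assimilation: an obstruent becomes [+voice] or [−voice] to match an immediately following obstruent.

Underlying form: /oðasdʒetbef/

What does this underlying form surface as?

/s/ before /dʒ/ (voiced) → [z]
/t/ before /b/ (voiced) → [d]

[oðazdʒedbef]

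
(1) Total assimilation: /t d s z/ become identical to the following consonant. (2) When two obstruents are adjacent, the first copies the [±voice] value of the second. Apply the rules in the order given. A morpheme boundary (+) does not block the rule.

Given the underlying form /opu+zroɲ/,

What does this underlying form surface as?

[opu+rroɲ]

Rule 1: /z/ before /r/ → [r] (total assimilation)
After rule 1: opu+rroɲ
Rule 2: no segment meets the rule's conditions; no change.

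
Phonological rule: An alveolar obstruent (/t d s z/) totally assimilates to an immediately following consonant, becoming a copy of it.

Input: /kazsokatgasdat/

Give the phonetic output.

[kassokaggaddat]

/z/ before /s/ → [s] (total assimilation)
/t/ before /g/ → [g] (total assimilation)
/s/ before /d/ → [d] (total assimilation)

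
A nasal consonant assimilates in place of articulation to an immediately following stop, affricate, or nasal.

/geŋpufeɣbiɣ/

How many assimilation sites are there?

/ŋ/ before /p/ (labial) → [m]
1 segment changes.

1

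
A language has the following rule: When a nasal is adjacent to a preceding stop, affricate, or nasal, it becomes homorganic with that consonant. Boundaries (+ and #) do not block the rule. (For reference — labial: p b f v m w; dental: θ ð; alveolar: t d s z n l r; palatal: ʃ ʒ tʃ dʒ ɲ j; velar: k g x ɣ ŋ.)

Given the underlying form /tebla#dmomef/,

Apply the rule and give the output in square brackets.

/m/ after /d/ (alveolar) → [n]

[tebla#dnomef]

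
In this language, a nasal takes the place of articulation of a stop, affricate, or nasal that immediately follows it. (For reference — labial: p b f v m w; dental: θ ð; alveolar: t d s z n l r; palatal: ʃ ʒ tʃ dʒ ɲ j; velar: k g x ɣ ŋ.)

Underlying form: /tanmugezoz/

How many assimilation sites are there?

1

/n/ before /m/ (labial) → [m]
1 segment changes.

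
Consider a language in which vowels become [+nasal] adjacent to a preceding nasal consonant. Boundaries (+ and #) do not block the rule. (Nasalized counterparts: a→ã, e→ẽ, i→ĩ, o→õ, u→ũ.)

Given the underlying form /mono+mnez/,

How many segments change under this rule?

3

/o/ after nasal /m/ → [õ]
/o/ after nasal /n/ → [õ]
/e/ after nasal /n/ → [ẽ]
3 segments change.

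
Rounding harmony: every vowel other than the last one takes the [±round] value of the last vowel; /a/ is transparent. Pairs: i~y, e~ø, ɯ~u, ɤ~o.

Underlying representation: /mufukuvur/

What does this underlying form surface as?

[mufukuvur]

no segment meets the rule's conditions; no change.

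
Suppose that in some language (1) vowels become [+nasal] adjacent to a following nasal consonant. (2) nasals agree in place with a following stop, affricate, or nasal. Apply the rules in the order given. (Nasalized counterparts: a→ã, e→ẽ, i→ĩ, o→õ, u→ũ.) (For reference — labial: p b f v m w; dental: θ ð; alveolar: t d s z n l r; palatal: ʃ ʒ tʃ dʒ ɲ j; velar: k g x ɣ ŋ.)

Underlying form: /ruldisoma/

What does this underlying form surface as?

Rule 1: /o/ before nasal /m/ → [õ]
After rule 1: ruldisõma
Rule 2: no segment meets the rule's conditions; no change.

[ruldisõma]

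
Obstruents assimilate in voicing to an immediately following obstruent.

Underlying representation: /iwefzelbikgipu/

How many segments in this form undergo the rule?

2

/f/ before /z/ (voiced) → [v]
/k/ before /g/ (voiced) → [g]
2 segments change.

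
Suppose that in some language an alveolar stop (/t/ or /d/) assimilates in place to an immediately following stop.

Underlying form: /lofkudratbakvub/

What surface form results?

/t/ before /b/ (labial) → [p]

[lofkudrapbakvub]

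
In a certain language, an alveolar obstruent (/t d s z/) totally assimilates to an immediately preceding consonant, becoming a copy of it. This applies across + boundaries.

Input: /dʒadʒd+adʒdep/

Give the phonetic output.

/d/ after /dʒ/ → [dʒ] (total assimilation)
/d/ after /dʒ/ → [dʒ] (total assimilation)

[dʒadʒdʒ+adʒdʒep]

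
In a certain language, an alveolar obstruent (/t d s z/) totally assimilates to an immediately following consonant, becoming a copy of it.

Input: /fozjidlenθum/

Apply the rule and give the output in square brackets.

/z/ before /j/ → [j] (total assimilation)
/d/ before /l/ → [l] (total assimilation)

[fojjillenθum]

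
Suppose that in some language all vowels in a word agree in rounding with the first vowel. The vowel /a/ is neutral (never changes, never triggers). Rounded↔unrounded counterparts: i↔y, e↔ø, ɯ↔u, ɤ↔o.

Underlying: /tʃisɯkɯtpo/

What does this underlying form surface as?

[tʃisɯkɯtpɤ]

/o/ harmonizes with /i/ ([-round]) → [ɤ]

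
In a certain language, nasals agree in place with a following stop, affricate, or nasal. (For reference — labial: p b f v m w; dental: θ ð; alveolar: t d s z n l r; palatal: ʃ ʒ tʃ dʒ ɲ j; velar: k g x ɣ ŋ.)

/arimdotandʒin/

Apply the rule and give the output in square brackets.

[arindotaɲdʒin]

/m/ before /d/ (alveolar) → [n]
/n/ before /dʒ/ (palatal) → [ɲ]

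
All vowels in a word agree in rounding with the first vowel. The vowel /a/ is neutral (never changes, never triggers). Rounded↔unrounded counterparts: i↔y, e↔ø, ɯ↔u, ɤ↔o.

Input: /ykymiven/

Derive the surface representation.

/i/ harmonizes with /y/ ([+round]) → [y]
/e/ harmonizes with /y/ ([+round]) → [ø]

[ykymyvøn]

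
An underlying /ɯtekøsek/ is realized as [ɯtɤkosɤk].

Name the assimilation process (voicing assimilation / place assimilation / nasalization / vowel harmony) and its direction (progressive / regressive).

/e/→[ɤ] /ø/→[o] /e/→[ɤ].
Vowels agree with the first vowel, so the harmony is progressive.

vowel harmony, progressive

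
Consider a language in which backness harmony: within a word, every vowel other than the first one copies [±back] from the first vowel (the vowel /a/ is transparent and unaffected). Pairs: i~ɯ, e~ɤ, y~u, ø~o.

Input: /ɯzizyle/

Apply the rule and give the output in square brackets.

[ɯzɯzulɤ]

/i/ harmonizes with /ɯ/ ([+back]) → [ɯ]
/y/ harmonizes with /ɯ/ ([+back]) → [u]
/e/ harmonizes with /ɯ/ ([+back]) → [ɤ]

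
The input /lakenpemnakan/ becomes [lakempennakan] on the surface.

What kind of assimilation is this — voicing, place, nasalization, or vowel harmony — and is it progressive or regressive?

/n/→[m] /m/→[n].
Each target copies a feature from the following segment, so the direction is regressive.

place assimilation, regressive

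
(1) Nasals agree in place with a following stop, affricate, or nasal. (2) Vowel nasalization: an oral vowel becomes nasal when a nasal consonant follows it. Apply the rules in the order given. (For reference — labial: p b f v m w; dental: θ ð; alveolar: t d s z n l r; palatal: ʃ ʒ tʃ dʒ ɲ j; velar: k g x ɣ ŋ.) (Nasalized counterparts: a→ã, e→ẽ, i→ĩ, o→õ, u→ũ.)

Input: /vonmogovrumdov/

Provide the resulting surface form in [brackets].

Rule 1: /n/ before /m/ (labial) → [m]
Rule 1: /m/ before /d/ (alveolar) → [n]
After rule 1: vommogovrundov
Rule 2: /o/ before nasal /m/ → [õ]
Rule 2: /u/ before nasal /n/ → [ũ]

[võmmogovrũndov]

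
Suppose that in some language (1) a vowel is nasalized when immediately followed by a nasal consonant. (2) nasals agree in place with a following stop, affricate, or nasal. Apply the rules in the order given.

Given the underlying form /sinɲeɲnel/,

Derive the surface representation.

[sĩɲɲẽnnel]

Rule 1: /i/ before nasal /n/ → [ĩ]
Rule 1: /e/ before nasal /ɲ/ → [ẽ]
After rule 1: sĩnɲẽɲnel
Rule 2: /n/ before /ɲ/ (palatal) → [ɲ]
Rule 2: /ɲ/ before /n/ (alveolar) → [n]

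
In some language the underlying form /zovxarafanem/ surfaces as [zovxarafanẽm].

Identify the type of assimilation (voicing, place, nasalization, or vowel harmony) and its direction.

nasalization, progressive

/e/→[ẽ].
Each target copies a feature from the preceding segment, so the direction is progressive.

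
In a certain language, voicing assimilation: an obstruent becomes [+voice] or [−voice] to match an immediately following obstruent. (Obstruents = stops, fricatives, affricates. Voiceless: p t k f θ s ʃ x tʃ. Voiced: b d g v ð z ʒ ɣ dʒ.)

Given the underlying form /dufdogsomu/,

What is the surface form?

[duvdoksomu]

/f/ before /d/ (voiced) → [v]
/g/ before /s/ (voiceless) → [k]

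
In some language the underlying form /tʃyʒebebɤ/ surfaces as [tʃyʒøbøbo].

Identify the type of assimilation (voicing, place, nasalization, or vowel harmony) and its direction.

vowel harmony, progressive

/e/→[ø] /e/→[ø] /ɤ/→[o].
Vowels agree with the first vowel, so the harmony is progressive.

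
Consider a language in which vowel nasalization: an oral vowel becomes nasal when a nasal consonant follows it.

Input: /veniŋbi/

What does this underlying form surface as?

/e/ before nasal /n/ → [ẽ]
/i/ before nasal /ŋ/ → [ĩ]

[vẽnĩŋbi]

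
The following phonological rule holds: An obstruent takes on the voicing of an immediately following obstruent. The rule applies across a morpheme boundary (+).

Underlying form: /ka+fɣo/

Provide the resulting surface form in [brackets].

/f/ before /ɣ/ (voiced) → [v]

[ka+vɣo]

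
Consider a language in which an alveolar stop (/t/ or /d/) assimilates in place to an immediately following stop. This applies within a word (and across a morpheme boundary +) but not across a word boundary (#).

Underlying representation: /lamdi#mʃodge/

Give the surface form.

[lamdi#mʃogge]

/d/ before /g/ (velar) → [g]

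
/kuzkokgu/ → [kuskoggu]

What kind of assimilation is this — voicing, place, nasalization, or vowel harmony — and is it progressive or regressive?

voicing assimilation, regressive

/z/→[s] /k/→[g].
Each target copies a feature from the following segment, so the direction is regressive.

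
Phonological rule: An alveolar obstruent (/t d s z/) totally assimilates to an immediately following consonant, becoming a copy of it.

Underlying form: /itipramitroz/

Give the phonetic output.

[itipramirroz]

/t/ before /r/ → [r] (total assimilation)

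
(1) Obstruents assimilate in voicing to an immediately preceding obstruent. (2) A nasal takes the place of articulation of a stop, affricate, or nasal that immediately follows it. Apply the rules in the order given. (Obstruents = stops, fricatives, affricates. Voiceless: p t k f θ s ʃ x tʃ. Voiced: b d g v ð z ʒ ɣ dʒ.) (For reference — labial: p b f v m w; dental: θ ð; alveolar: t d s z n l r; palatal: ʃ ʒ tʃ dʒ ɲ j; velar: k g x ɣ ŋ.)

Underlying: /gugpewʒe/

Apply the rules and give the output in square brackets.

[gugbewʒe]

Rule 1: /p/ after /g/ (voiced) → [b]
After rule 1: gugbewʒe
Rule 2: no segment meets the rule's conditions; no change.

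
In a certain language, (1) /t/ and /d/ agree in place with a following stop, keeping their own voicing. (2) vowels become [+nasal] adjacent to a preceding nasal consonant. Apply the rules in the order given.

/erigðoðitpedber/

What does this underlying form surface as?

[erigðoðippebber]

Rule 1: /t/ before /p/ (labial) → [p]
Rule 1: /d/ before /b/ (labial) → [b]
After rule 1: erigðoðippebber
Rule 2: no segment meets the rule's conditions; no change.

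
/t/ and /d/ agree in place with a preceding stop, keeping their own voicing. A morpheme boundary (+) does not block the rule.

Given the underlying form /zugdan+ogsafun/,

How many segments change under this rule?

1

/d/ after /g/ (velar) → [g]
1 segment changes.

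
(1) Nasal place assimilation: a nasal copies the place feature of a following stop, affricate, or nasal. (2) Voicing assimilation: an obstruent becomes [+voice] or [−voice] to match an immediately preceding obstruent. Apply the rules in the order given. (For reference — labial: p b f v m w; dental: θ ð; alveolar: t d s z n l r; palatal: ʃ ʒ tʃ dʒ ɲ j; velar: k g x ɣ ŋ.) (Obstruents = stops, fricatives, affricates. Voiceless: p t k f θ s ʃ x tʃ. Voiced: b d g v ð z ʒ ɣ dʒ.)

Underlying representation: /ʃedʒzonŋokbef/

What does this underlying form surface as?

[ʃedʒzoŋŋokpef]

Rule 1: /n/ before /ŋ/ (velar) → [ŋ]
After rule 1: ʃedʒzoŋŋokbef
Rule 2: /b/ after /k/ (voiceless) → [p]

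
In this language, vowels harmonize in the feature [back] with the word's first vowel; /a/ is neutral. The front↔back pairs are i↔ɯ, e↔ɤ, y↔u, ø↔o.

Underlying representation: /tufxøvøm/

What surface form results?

[tufxovom]

/ø/ harmonizes with /u/ ([+back]) → [o]
/ø/ harmonizes with /u/ ([+back]) → [o]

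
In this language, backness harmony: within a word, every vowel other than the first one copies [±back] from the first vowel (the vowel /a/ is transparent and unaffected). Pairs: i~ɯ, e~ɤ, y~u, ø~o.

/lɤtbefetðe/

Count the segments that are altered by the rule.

/e/ harmonizes with /ɤ/ ([+back]) → [ɤ]
/e/ harmonizes with /ɤ/ ([+back]) → [ɤ]
/e/ harmonizes with /ɤ/ ([+back]) → [ɤ]
3 segments change.

3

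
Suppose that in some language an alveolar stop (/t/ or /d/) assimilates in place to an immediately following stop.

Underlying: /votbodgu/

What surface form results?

/t/ before /b/ (labial) → [p]
/d/ before /g/ (velar) → [g]

[vopboggu]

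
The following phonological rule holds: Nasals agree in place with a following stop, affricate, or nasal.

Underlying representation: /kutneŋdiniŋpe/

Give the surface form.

[kutnendinimpe]

/ŋ/ before /d/ (alveolar) → [n]
/ŋ/ before /p/ (labial) → [m]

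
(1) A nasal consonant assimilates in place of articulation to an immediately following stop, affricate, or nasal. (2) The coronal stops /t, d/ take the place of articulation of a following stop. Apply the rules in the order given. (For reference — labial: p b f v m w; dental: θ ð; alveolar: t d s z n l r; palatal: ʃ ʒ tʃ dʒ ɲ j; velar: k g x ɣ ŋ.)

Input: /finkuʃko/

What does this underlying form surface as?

[fiŋkuʃko]

Rule 1: /n/ before /k/ (velar) → [ŋ]
After rule 1: fiŋkuʃko
Rule 2: no segment meets the rule's conditions; no change.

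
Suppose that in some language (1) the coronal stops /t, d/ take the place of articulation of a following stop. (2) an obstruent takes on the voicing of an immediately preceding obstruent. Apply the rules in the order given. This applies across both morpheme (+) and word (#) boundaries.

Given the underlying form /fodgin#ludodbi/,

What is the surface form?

[foggin#ludobbi]

Rule 1: /d/ before /g/ (velar) → [g]
Rule 1: /d/ before /b/ (labial) → [b]
After rule 1: foggin#ludobbi
Rule 2: no segment meets the rule's conditions; no change.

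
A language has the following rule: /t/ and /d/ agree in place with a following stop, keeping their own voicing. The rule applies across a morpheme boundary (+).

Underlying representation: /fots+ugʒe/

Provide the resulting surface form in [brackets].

no segment meets the rule's conditions; no change.

[fots+ugʒe]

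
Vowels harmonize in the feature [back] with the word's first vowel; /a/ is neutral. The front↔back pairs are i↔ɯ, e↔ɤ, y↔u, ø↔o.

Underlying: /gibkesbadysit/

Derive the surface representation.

no segment meets the rule's conditions; no change.

[gibkesbadysit]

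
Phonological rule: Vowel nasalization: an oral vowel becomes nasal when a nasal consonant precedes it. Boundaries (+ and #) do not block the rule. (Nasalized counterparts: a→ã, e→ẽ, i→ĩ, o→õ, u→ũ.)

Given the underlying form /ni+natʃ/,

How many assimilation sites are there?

/i/ after nasal /n/ → [ĩ]
/a/ after nasal /n/ → [ã]
2 segments change.

2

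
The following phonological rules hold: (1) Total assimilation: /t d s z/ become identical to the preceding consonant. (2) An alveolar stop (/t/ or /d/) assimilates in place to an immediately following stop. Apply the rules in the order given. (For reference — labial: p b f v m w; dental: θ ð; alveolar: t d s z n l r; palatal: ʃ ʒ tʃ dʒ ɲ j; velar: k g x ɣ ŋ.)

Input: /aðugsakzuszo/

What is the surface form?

Rule 1: /s/ after /g/ → [g] (total assimilation)
Rule 1: /z/ after /k/ → [k] (total assimilation)
Rule 1: /z/ after /s/ → [s] (total assimilation)
After rule 1: aðuggakkusso
Rule 2: no segment meets the rule's conditions; no change.

[aðuggakkusso]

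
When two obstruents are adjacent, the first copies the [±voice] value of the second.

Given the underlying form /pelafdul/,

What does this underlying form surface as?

/f/ before /d/ (voiced) → [v]

[pelavdul]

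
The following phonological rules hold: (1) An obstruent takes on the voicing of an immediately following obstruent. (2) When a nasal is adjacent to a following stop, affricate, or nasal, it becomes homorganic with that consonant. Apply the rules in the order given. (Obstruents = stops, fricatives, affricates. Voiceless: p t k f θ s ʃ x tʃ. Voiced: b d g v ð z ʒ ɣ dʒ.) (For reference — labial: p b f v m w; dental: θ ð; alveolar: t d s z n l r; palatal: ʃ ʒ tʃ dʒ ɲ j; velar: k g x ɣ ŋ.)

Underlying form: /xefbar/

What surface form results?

[xevbar]

Rule 1: /f/ before /b/ (voiced) → [v]
After rule 1: xevbar
Rule 2: no segment meets the rule's conditions; no change.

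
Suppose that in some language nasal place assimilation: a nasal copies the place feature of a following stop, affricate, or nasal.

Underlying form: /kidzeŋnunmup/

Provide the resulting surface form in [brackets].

/ŋ/ before /n/ (alveolar) → [n]
/n/ before /m/ (labial) → [m]

[kidzennummup]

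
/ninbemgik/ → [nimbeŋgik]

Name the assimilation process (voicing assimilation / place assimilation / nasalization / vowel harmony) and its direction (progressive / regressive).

place assimilation, regressive

/n/→[m] /m/→[ŋ].
Each target copies a feature from the following segment, so the direction is regressive.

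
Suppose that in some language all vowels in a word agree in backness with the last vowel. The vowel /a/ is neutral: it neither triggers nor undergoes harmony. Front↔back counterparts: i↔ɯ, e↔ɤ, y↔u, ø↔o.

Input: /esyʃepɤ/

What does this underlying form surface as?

/e/ harmonizes with /ɤ/ ([+back]) → [ɤ]
/y/ harmonizes with /ɤ/ ([+back]) → [u]
/e/ harmonizes with /ɤ/ ([+back]) → [ɤ]

[ɤsuʃɤpɤ]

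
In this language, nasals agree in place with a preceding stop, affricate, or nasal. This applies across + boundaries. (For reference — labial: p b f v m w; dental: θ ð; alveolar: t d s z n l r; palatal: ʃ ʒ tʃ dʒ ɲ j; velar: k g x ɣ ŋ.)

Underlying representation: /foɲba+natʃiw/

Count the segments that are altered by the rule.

No segment meets the rule's conditions.

0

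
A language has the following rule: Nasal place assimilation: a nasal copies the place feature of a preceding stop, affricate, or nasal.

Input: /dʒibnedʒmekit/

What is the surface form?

[dʒibmedʒɲekit]

/n/ after /b/ (labial) → [m]
/m/ after /dʒ/ (palatal) → [ɲ]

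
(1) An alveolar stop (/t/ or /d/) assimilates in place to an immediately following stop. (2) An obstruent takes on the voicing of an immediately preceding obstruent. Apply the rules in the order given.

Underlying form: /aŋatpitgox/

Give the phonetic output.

Rule 1: /t/ before /p/ (labial) → [p]
Rule 1: /t/ before /g/ (velar) → [k]
After rule 1: aŋappikgox
Rule 2: /g/ after /k/ (voiceless) → [k]

[aŋappikkox]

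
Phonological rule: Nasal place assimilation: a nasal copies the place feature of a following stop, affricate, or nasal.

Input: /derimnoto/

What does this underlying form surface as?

/m/ before /n/ (alveolar) → [n]

[derinnoto]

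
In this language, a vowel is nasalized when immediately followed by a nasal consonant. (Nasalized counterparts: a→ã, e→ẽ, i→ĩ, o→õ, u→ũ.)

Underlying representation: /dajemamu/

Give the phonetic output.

[dajẽmãmu]

/e/ before nasal /m/ → [ẽ]
/a/ before nasal /m/ → [ã]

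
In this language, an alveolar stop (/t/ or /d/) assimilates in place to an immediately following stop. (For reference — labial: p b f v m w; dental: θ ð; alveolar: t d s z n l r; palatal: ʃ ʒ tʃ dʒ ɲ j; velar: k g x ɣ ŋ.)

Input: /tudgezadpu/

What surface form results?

/d/ before /g/ (velar) → [g]
/d/ before /p/ (labial) → [b]

[tuggezabpu]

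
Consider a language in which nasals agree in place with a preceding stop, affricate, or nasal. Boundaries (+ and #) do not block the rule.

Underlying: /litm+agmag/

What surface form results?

[litn+agŋag]

/m/ after /t/ (alveolar) → [n]
/m/ after /g/ (velar) → [ŋ]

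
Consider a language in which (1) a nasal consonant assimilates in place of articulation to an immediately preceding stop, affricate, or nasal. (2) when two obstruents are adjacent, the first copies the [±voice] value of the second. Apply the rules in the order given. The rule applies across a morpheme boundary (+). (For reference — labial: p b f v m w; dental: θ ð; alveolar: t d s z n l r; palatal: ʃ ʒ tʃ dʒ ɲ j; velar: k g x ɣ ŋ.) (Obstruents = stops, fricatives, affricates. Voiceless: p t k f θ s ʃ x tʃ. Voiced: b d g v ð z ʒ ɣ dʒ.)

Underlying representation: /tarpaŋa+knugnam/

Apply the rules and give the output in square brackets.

[tarpaŋa+kŋugŋam]

Rule 1: /n/ after /k/ (velar) → [ŋ]
Rule 1: /n/ after /g/ (velar) → [ŋ]
After rule 1: tarpaŋa+kŋugŋam
Rule 2: no segment meets the rule's conditions; no change.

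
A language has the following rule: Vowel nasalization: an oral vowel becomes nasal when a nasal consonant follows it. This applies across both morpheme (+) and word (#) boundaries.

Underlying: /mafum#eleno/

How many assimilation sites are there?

2

/u/ before nasal /m/ → [ũ]
/e/ before nasal /n/ → [ẽ]
2 segments change.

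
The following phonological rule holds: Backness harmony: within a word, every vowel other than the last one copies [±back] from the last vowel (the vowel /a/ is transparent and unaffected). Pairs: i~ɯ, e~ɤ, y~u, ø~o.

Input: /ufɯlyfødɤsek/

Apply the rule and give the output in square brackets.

[yfilyfødesek]

/u/ harmonizes with /e/ ([-back]) → [y]
/ɯ/ harmonizes with /e/ ([-back]) → [i]
/ɤ/ harmonizes with /e/ ([-back]) → [e]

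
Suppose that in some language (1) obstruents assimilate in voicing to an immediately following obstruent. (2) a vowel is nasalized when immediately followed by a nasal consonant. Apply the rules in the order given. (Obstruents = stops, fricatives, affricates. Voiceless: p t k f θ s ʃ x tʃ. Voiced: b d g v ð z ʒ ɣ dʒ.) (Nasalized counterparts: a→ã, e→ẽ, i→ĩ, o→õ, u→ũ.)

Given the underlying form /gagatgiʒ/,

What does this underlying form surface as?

[gagadgiʒ]

Rule 1: /t/ before /g/ (voiced) → [d]
After rule 1: gagadgiʒ
Rule 2: no segment meets the rule's conditions; no change.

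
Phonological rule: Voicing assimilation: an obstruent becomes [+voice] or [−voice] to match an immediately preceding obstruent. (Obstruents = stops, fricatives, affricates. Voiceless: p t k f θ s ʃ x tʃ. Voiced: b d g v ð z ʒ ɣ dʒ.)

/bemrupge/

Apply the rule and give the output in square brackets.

/g/ after /p/ (voiceless) → [k]

[bemrupke]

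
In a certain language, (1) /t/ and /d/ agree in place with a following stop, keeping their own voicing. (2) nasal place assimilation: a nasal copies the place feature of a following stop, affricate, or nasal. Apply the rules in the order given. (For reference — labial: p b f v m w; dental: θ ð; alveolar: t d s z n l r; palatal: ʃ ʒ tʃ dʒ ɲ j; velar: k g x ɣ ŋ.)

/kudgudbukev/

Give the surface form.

[kuggubbukev]

Rule 1: /d/ before /g/ (velar) → [g]
Rule 1: /d/ before /b/ (labial) → [b]
After rule 1: kuggubbukev
Rule 2: no segment meets the rule's conditions; no change.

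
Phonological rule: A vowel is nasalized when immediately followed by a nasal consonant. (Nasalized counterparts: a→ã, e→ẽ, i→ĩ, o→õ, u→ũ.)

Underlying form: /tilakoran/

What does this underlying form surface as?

[tilakorãn]

/a/ before nasal /n/ → [ã]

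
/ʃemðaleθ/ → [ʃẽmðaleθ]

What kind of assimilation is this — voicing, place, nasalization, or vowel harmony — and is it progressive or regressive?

/e/→[ẽ].
Each target copies a feature from the following segment, so the direction is regressive.

nasalization, regressive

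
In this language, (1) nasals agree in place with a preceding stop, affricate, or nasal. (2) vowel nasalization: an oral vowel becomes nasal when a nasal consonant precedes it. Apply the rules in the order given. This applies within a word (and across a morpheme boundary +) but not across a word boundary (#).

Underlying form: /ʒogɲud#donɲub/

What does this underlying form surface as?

[ʒogŋũd#donnũb]

Rule 1: /ɲ/ after /g/ (velar) → [ŋ]
Rule 1: /ɲ/ after /n/ (alveolar) → [n]
After rule 1: ʒogŋud#donnub
Rule 2: /u/ after nasal /ŋ/ → [ũ]
Rule 2: /u/ after nasal /n/ → [ũ]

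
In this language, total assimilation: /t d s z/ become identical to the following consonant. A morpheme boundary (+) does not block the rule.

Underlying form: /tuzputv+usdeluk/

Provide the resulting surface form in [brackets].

/z/ before /p/ → [p] (total assimilation)
/t/ before /v/ → [v] (total assimilation)
/s/ before /d/ → [d] (total assimilation)

[tuppuvv+uddeluk]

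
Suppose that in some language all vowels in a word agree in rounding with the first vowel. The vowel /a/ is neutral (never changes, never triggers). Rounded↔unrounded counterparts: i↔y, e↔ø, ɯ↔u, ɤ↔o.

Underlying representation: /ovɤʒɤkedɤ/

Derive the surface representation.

[ovoʒokødo]

/ɤ/ harmonizes with /o/ ([+round]) → [o]
/ɤ/ harmonizes with /o/ ([+round]) → [o]
/e/ harmonizes with /o/ ([+round]) → [ø]
/ɤ/ harmonizes with /o/ ([+round]) → [o]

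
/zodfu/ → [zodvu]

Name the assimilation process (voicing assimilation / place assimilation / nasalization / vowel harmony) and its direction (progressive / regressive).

voicing assimilation, progressive

/f/→[v].
Each target copies a feature from the preceding segment, so the direction is progressive.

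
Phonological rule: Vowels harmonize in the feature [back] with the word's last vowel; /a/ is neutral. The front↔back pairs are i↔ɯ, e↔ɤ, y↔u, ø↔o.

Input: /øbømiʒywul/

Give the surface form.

/ø/ harmonizes with /u/ ([+back]) → [o]
/ø/ harmonizes with /u/ ([+back]) → [o]
/i/ harmonizes with /u/ ([+back]) → [ɯ]
/y/ harmonizes with /u/ ([+back]) → [u]

[obomɯʒuwul]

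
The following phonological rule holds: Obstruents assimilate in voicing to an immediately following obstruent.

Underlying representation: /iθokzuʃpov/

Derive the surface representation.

/k/ before /z/ (voiced) → [g]

[iθogzuʃpov]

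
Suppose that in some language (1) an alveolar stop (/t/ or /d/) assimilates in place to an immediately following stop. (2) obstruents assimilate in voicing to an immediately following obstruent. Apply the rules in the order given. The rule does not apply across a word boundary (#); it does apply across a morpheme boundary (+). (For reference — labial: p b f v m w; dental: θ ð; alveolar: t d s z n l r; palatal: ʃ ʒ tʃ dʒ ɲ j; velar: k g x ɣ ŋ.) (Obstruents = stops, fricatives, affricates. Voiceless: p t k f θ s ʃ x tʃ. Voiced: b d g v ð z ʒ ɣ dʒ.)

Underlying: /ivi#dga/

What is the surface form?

Rule 1: /d/ before /g/ (velar) → [g]
After rule 1: ivi#gga
Rule 2: no segment meets the rule's conditions; no change.

[ivi#gga]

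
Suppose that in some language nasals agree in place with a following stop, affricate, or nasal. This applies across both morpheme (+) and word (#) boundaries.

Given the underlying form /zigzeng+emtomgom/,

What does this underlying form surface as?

[zigzeŋg+entoŋgom]

/n/ before /g/ (velar) → [ŋ]
/m/ before /t/ (alveolar) → [n]
/m/ before /g/ (velar) → [ŋ]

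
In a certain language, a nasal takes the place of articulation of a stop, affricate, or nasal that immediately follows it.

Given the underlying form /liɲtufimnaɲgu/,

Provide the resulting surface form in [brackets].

/ɲ/ before /t/ (alveolar) → [n]
/m/ before /n/ (alveolar) → [n]
/ɲ/ before /g/ (velar) → [ŋ]

[lintufinnaŋgu]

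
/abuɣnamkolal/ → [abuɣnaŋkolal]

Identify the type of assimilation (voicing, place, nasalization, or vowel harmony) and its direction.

/m/→[ŋ].
Each target copies a feature from the following segment, so the direction is regressive.

place assimilation, regressive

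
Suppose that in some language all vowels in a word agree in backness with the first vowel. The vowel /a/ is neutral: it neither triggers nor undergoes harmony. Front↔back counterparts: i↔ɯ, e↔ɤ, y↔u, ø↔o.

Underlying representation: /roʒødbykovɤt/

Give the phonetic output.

[roʒodbukovɤt]

/ø/ harmonizes with /o/ ([+back]) → [o]
/y/ harmonizes with /o/ ([+back]) → [u]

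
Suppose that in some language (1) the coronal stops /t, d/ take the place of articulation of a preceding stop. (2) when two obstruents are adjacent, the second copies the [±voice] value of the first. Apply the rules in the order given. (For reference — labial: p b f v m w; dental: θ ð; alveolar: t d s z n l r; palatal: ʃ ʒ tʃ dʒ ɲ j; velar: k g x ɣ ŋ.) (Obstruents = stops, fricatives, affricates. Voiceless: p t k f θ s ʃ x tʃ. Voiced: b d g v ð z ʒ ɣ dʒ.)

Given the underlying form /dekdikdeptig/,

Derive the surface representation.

Rule 1: /d/ after /k/ (velar) → [g]
Rule 1: /d/ after /k/ (velar) → [g]
Rule 1: /t/ after /p/ (labial) → [p]
After rule 1: dekgikgeppig
Rule 2: /g/ after /k/ (voiceless) → [k]
Rule 2: /g/ after /k/ (voiceless) → [k]

[dekkikkeppig]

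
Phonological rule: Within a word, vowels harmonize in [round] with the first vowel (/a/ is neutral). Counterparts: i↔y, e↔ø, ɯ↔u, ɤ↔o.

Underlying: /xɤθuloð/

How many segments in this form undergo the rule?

2

/u/ harmonizes with /ɤ/ ([-round]) → [ɯ]
/o/ harmonizes with /ɤ/ ([-round]) → [ɤ]
2 segments change.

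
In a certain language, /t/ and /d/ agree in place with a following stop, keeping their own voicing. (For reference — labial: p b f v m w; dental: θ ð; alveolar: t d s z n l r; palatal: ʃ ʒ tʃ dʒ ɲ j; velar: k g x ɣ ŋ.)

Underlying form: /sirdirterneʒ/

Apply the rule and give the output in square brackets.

no segment meets the rule's conditions; no change.

[sirdirterneʒ]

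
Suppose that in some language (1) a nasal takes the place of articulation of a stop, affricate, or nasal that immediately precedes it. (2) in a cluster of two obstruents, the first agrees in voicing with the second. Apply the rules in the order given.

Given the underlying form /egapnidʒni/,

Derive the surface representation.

Rule 1: /n/ after /p/ (labial) → [m]
Rule 1: /n/ after /dʒ/ (palatal) → [ɲ]
After rule 1: egapmidʒɲi
Rule 2: no segment meets the rule's conditions; no change.

[egapmidʒɲi]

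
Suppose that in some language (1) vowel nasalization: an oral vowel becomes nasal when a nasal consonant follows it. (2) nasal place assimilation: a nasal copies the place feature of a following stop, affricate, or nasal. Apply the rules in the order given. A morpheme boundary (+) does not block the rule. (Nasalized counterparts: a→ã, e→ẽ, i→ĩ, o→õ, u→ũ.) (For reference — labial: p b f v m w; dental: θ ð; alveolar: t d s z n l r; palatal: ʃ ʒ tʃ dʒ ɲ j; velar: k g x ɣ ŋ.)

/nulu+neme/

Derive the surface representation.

Rule 1: /u/ before nasal /n/ → [ũ]
Rule 1: /e/ before nasal /m/ → [ẽ]
After rule 1: nulũ+nẽme
Rule 2: no segment meets the rule's conditions; no change.

[nulũ+nẽme]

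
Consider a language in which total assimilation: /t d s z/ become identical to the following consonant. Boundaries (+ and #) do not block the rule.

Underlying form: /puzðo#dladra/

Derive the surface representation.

[puððo#llarra]

/z/ before /ð/ → [ð] (total assimilation)
/d/ before /l/ → [l] (total assimilation)
/d/ before /r/ → [r] (total assimilation)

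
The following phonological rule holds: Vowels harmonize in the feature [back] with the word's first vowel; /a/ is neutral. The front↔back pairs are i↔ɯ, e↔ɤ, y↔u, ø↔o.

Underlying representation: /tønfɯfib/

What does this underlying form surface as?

[tønfifib]

/ɯ/ harmonizes with /ø/ ([-back]) → [i]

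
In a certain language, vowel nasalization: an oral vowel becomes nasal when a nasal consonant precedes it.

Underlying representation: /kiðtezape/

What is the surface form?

no segment meets the rule's conditions; no change.

[kiðtezape]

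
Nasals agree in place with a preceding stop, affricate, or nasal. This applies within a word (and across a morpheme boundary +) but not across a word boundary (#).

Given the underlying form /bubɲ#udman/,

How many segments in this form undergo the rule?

/ɲ/ after /b/ (labial) → [m]
/m/ after /d/ (alveolar) → [n]
2 segments change.

2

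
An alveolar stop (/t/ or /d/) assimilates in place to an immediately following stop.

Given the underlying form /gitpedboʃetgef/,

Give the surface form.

/t/ before /p/ (labial) → [p]
/d/ before /b/ (labial) → [b]
/t/ before /g/ (velar) → [k]

[gippebboʃekgef]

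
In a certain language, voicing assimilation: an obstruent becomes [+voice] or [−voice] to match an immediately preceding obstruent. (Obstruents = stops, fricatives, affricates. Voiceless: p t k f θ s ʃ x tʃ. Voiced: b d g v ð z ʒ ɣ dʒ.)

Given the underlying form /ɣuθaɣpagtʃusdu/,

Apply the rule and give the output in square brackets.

/p/ after /ɣ/ (voiced) → [b]
/tʃ/ after /g/ (voiced) → [dʒ]
/d/ after /s/ (voiceless) → [t]

[ɣuθaɣbagdʒustu]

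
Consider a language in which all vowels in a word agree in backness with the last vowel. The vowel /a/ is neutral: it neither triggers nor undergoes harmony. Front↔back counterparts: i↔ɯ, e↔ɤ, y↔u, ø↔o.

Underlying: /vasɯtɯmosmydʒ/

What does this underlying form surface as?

[vasitimøsmydʒ]

/ɯ/ harmonizes with /y/ ([-back]) → [i]
/ɯ/ harmonizes with /y/ ([-back]) → [i]
/o/ harmonizes with /y/ ([-back]) → [ø]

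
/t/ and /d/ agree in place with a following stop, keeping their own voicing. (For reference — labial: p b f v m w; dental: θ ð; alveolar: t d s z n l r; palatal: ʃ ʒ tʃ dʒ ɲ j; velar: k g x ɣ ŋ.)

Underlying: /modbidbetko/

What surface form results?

/d/ before /b/ (labial) → [b]
/d/ before /b/ (labial) → [b]
/t/ before /k/ (velar) → [k]

[mobbibbekko]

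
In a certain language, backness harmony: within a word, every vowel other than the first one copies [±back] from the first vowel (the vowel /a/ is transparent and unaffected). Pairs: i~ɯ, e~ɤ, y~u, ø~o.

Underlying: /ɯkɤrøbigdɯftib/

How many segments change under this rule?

/ø/ harmonizes with /ɯ/ ([+back]) → [o]
/i/ harmonizes with /ɯ/ ([+back]) → [ɯ]
/i/ harmonizes with /ɯ/ ([+back]) → [ɯ]
3 segments change.

3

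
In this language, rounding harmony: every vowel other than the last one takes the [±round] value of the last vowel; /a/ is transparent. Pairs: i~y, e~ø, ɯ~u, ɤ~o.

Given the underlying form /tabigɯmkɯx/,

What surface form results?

[tabigɯmkɯx]

no segment meets the rule's conditions; no change.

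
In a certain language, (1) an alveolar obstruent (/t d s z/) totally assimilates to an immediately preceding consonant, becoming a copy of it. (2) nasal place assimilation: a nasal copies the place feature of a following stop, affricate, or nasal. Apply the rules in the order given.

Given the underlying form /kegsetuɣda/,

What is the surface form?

[keggetuɣɣa]

Rule 1: /s/ after /g/ → [g] (total assimilation)
Rule 1: /d/ after /ɣ/ → [ɣ] (total assimilation)
After rule 1: keggetuɣɣa
Rule 2: no segment meets the rule's conditions; no change.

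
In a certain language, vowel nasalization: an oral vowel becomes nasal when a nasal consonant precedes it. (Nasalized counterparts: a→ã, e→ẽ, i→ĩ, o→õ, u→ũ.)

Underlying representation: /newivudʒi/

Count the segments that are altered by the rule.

1

/e/ after nasal /n/ → [ẽ]
1 segment changes.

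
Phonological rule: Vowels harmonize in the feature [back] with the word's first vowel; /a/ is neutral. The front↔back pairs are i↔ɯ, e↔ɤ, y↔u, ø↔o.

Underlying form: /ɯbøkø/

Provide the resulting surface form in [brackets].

[ɯboko]

/ø/ harmonizes with /ɯ/ ([+back]) → [o]
/ø/ harmonizes with /ɯ/ ([+back]) → [o]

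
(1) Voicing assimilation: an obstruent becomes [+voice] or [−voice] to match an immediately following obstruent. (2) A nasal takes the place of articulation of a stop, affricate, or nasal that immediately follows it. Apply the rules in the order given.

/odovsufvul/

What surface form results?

Rule 1: /v/ before /s/ (voiceless) → [f]
Rule 1: /f/ before /v/ (voiced) → [v]
After rule 1: odofsuvvul
Rule 2: no segment meets the rule's conditions; no change.

[odofsuvvul]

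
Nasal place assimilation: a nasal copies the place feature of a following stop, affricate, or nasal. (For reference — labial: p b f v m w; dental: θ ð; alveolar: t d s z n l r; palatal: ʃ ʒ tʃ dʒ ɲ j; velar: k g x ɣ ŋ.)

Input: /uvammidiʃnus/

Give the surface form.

no segment meets the rule's conditions; no change.

[uvammidiʃnus]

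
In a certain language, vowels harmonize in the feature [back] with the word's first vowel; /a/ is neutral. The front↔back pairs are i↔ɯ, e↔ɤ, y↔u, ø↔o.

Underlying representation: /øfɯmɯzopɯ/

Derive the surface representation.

[øfimizøpi]

/ɯ/ harmonizes with /ø/ ([-back]) → [i]
/ɯ/ harmonizes with /ø/ ([-back]) → [i]
/o/ harmonizes with /ø/ ([-back]) → [ø]
/ɯ/ harmonizes with /ø/ ([-back]) → [i]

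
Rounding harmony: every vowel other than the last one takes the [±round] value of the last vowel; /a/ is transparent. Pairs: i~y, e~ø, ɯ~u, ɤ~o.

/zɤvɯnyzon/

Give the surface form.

/ɤ/ harmonizes with /o/ ([+round]) → [o]
/ɯ/ harmonizes with /o/ ([+round]) → [u]

[zovunyzon]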